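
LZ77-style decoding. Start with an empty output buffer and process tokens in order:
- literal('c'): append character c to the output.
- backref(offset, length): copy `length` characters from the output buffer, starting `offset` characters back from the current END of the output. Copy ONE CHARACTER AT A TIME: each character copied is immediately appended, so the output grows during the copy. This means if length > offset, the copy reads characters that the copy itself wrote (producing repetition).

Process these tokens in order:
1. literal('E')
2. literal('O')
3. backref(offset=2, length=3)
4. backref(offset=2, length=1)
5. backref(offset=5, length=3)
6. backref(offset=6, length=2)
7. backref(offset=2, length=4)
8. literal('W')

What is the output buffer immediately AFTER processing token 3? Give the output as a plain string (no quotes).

Answer: EOEOE

Derivation:
Token 1: literal('E'). Output: "E"
Token 2: literal('O'). Output: "EO"
Token 3: backref(off=2, len=3) (overlapping!). Copied 'EOE' from pos 0. Output: "EOEOE"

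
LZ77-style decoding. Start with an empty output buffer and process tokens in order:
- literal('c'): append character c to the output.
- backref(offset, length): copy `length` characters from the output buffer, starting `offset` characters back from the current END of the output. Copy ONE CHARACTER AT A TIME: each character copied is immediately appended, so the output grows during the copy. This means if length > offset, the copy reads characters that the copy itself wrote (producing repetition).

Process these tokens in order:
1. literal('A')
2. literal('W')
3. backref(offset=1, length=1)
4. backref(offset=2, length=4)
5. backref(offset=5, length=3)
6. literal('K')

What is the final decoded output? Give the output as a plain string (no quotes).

Answer: AWWWWWWWWWK

Derivation:
Token 1: literal('A'). Output: "A"
Token 2: literal('W'). Output: "AW"
Token 3: backref(off=1, len=1). Copied 'W' from pos 1. Output: "AWW"
Token 4: backref(off=2, len=4) (overlapping!). Copied 'WWWW' from pos 1. Output: "AWWWWWW"
Token 5: backref(off=5, len=3). Copied 'WWW' from pos 2. Output: "AWWWWWWWWW"
Token 6: literal('K'). Output: "AWWWWWWWWWK"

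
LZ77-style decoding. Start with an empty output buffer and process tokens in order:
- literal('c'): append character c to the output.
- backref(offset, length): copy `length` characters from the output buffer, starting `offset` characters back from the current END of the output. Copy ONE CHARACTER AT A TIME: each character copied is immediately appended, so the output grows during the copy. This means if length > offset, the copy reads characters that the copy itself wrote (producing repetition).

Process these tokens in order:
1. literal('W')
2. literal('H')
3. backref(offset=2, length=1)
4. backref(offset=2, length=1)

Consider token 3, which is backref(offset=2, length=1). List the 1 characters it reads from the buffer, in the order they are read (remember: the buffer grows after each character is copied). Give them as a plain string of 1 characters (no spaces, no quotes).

Answer: W

Derivation:
Token 1: literal('W'). Output: "W"
Token 2: literal('H'). Output: "WH"
Token 3: backref(off=2, len=1). Buffer before: "WH" (len 2)
  byte 1: read out[0]='W', append. Buffer now: "WHW"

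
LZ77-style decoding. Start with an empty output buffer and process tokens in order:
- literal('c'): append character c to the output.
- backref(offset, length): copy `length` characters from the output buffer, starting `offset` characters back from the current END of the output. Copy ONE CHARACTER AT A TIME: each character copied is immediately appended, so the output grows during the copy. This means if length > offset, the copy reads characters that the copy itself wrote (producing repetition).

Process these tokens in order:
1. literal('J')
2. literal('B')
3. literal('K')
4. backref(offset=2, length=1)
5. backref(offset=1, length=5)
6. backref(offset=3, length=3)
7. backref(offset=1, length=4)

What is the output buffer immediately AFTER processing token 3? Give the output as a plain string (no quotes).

Answer: JBK

Derivation:
Token 1: literal('J'). Output: "J"
Token 2: literal('B'). Output: "JB"
Token 3: literal('K'). Output: "JBK"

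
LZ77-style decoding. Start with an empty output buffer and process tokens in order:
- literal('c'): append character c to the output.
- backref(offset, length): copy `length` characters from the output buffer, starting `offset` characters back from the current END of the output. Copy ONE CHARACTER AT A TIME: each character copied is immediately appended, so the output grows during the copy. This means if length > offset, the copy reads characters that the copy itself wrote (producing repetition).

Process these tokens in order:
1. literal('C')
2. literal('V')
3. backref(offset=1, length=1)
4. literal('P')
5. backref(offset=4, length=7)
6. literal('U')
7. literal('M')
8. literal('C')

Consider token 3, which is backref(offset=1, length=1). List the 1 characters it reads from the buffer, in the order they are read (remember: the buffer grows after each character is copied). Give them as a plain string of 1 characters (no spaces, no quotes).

Token 1: literal('C'). Output: "C"
Token 2: literal('V'). Output: "CV"
Token 3: backref(off=1, len=1). Buffer before: "CV" (len 2)
  byte 1: read out[1]='V', append. Buffer now: "CVV"

Answer: V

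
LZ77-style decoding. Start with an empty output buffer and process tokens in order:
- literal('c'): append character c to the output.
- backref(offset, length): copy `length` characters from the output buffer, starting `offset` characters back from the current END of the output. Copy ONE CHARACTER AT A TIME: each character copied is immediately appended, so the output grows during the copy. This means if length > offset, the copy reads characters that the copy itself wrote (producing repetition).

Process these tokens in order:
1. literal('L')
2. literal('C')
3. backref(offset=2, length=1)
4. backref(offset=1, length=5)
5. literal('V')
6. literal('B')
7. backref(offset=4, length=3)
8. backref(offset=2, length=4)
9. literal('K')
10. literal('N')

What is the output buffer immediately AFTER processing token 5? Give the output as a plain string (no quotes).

Token 1: literal('L'). Output: "L"
Token 2: literal('C'). Output: "LC"
Token 3: backref(off=2, len=1). Copied 'L' from pos 0. Output: "LCL"
Token 4: backref(off=1, len=5) (overlapping!). Copied 'LLLLL' from pos 2. Output: "LCLLLLLL"
Token 5: literal('V'). Output: "LCLLLLLLV"

Answer: LCLLLLLLV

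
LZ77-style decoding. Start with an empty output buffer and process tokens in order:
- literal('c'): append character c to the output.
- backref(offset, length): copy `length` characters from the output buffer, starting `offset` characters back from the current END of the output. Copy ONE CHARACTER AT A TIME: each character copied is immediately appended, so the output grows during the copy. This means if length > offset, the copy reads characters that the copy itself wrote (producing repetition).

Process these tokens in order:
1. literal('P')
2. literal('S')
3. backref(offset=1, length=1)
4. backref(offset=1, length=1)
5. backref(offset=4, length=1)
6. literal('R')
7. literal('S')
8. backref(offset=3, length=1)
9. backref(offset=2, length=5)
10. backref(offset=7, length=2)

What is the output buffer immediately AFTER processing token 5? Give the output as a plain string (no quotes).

Answer: PSSSP

Derivation:
Token 1: literal('P'). Output: "P"
Token 2: literal('S'). Output: "PS"
Token 3: backref(off=1, len=1). Copied 'S' from pos 1. Output: "PSS"
Token 4: backref(off=1, len=1). Copied 'S' from pos 2. Output: "PSSS"
Token 5: backref(off=4, len=1). Copied 'P' from pos 0. Output: "PSSSP"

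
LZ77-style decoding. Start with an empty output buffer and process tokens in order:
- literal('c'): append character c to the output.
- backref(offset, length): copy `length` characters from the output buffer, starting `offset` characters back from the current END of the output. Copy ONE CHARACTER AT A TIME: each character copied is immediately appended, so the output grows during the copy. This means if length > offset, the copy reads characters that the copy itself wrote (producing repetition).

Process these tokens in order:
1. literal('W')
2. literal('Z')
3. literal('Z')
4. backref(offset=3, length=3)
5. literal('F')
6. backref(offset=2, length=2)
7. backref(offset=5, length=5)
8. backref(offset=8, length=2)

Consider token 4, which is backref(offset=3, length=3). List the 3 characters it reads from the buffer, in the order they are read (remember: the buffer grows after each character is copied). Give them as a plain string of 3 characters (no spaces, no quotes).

Token 1: literal('W'). Output: "W"
Token 2: literal('Z'). Output: "WZ"
Token 3: literal('Z'). Output: "WZZ"
Token 4: backref(off=3, len=3). Buffer before: "WZZ" (len 3)
  byte 1: read out[0]='W', append. Buffer now: "WZZW"
  byte 2: read out[1]='Z', append. Buffer now: "WZZWZ"
  byte 3: read out[2]='Z', append. Buffer now: "WZZWZZ"

Answer: WZZ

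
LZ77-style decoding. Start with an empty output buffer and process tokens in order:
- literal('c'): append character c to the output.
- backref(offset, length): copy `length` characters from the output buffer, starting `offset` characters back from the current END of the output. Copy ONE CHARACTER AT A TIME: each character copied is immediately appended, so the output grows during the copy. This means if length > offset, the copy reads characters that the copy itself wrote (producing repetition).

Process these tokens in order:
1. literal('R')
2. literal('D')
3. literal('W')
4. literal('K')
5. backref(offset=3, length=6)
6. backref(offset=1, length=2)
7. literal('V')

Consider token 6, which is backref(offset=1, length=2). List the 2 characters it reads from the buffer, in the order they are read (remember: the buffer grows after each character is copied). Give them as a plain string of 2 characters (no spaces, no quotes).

Answer: KK

Derivation:
Token 1: literal('R'). Output: "R"
Token 2: literal('D'). Output: "RD"
Token 3: literal('W'). Output: "RDW"
Token 4: literal('K'). Output: "RDWK"
Token 5: backref(off=3, len=6) (overlapping!). Copied 'DWKDWK' from pos 1. Output: "RDWKDWKDWK"
Token 6: backref(off=1, len=2). Buffer before: "RDWKDWKDWK" (len 10)
  byte 1: read out[9]='K', append. Buffer now: "RDWKDWKDWKK"
  byte 2: read out[10]='K', append. Buffer now: "RDWKDWKDWKKK"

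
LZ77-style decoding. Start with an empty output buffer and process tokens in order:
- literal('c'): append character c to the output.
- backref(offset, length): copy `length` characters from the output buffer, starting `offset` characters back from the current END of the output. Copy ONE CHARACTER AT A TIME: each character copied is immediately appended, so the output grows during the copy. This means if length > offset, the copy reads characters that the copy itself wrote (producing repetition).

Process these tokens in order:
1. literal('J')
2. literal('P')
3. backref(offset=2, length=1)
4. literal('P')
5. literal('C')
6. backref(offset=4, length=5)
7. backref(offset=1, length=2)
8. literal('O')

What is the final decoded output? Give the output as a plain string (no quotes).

Token 1: literal('J'). Output: "J"
Token 2: literal('P'). Output: "JP"
Token 3: backref(off=2, len=1). Copied 'J' from pos 0. Output: "JPJ"
Token 4: literal('P'). Output: "JPJP"
Token 5: literal('C'). Output: "JPJPC"
Token 6: backref(off=4, len=5) (overlapping!). Copied 'PJPCP' from pos 1. Output: "JPJPCPJPCP"
Token 7: backref(off=1, len=2) (overlapping!). Copied 'PP' from pos 9. Output: "JPJPCPJPCPPP"
Token 8: literal('O'). Output: "JPJPCPJPCPPPO"

Answer: JPJPCPJPCPPPO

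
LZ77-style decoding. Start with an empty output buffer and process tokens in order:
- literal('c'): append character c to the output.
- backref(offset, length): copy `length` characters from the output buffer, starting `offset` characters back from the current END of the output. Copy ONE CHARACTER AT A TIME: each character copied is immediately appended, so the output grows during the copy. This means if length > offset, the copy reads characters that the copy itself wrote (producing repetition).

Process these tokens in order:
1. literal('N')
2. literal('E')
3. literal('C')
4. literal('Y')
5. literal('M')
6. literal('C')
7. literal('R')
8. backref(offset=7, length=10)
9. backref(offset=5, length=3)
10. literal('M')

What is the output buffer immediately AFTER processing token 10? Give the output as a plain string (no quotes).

Answer: NECYMCRNECYMCRNECCRNM

Derivation:
Token 1: literal('N'). Output: "N"
Token 2: literal('E'). Output: "NE"
Token 3: literal('C'). Output: "NEC"
Token 4: literal('Y'). Output: "NECY"
Token 5: literal('M'). Output: "NECYM"
Token 6: literal('C'). Output: "NECYMC"
Token 7: literal('R'). Output: "NECYMCR"
Token 8: backref(off=7, len=10) (overlapping!). Copied 'NECYMCRNEC' from pos 0. Output: "NECYMCRNECYMCRNEC"
Token 9: backref(off=5, len=3). Copied 'CRN' from pos 12. Output: "NECYMCRNECYMCRNECCRN"
Token 10: literal('M'). Output: "NECYMCRNECYMCRNECCRNM"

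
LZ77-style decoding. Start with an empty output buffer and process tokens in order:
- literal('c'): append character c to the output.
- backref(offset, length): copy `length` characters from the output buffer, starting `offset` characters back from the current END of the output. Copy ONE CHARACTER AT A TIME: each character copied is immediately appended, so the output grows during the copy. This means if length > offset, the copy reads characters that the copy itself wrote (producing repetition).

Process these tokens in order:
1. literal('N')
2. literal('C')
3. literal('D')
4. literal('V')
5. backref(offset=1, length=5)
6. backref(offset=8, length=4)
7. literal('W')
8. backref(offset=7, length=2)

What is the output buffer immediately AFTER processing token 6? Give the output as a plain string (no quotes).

Token 1: literal('N'). Output: "N"
Token 2: literal('C'). Output: "NC"
Token 3: literal('D'). Output: "NCD"
Token 4: literal('V'). Output: "NCDV"
Token 5: backref(off=1, len=5) (overlapping!). Copied 'VVVVV' from pos 3. Output: "NCDVVVVVV"
Token 6: backref(off=8, len=4). Copied 'CDVV' from pos 1. Output: "NCDVVVVVVCDVV"

Answer: NCDVVVVVVCDVV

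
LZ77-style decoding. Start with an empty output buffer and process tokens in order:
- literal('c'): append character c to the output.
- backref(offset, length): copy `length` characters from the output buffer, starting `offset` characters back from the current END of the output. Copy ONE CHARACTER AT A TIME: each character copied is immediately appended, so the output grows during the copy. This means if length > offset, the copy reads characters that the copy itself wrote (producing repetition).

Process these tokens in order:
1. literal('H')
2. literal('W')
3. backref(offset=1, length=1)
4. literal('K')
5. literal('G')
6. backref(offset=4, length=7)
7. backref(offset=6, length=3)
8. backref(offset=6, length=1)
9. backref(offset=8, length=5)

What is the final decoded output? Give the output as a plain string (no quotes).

Answer: HWWKGWWKGWWKWKGWGWWKW

Derivation:
Token 1: literal('H'). Output: "H"
Token 2: literal('W'). Output: "HW"
Token 3: backref(off=1, len=1). Copied 'W' from pos 1. Output: "HWW"
Token 4: literal('K'). Output: "HWWK"
Token 5: literal('G'). Output: "HWWKG"
Token 6: backref(off=4, len=7) (overlapping!). Copied 'WWKGWWK' from pos 1. Output: "HWWKGWWKGWWK"
Token 7: backref(off=6, len=3). Copied 'WKG' from pos 6. Output: "HWWKGWWKGWWKWKG"
Token 8: backref(off=6, len=1). Copied 'W' from pos 9. Output: "HWWKGWWKGWWKWKGW"
Token 9: backref(off=8, len=5). Copied 'GWWKW' from pos 8. Output: "HWWKGWWKGWWKWKGWGWWKW"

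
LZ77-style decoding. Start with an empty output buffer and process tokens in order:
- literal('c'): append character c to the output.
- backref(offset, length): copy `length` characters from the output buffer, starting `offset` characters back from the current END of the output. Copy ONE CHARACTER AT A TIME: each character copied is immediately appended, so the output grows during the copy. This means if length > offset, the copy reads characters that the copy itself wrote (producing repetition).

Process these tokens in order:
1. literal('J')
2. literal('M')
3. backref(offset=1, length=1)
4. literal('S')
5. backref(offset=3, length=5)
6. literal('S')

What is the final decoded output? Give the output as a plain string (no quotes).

Token 1: literal('J'). Output: "J"
Token 2: literal('M'). Output: "JM"
Token 3: backref(off=1, len=1). Copied 'M' from pos 1. Output: "JMM"
Token 4: literal('S'). Output: "JMMS"
Token 5: backref(off=3, len=5) (overlapping!). Copied 'MMSMM' from pos 1. Output: "JMMSMMSMM"
Token 6: literal('S'). Output: "JMMSMMSMMS"

Answer: JMMSMMSMMS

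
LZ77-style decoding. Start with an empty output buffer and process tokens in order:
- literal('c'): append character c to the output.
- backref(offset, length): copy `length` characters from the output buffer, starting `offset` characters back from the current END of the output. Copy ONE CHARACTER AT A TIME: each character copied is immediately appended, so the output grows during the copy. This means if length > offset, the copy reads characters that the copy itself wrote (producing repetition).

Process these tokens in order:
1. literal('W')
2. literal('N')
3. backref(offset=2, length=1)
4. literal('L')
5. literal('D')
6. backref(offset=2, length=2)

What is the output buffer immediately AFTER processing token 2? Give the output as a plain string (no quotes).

Token 1: literal('W'). Output: "W"
Token 2: literal('N'). Output: "WN"

Answer: WN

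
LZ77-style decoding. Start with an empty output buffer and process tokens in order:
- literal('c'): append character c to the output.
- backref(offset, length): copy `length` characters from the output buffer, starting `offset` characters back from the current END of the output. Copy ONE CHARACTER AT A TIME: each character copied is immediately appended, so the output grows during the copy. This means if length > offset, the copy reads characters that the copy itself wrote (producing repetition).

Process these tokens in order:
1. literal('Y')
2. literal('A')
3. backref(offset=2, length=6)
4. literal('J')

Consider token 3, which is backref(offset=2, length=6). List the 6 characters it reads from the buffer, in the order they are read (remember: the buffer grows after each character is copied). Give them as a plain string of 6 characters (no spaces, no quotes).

Answer: YAYAYA

Derivation:
Token 1: literal('Y'). Output: "Y"
Token 2: literal('A'). Output: "YA"
Token 3: backref(off=2, len=6). Buffer before: "YA" (len 2)
  byte 1: read out[0]='Y', append. Buffer now: "YAY"
  byte 2: read out[1]='A', append. Buffer now: "YAYA"
  byte 3: read out[2]='Y', append. Buffer now: "YAYAY"
  byte 4: read out[3]='A', append. Buffer now: "YAYAYA"
  byte 5: read out[4]='Y', append. Buffer now: "YAYAYAY"
  byte 6: read out[5]='A', append. Buffer now: "YAYAYAYA"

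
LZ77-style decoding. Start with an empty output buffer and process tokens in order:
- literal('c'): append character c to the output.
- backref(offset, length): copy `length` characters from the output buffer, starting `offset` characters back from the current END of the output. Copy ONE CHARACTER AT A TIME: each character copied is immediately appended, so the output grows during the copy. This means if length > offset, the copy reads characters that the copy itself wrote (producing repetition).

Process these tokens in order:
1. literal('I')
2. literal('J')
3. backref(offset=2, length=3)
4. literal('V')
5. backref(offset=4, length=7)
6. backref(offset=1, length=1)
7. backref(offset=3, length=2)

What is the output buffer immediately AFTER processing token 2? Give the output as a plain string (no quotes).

Answer: IJ

Derivation:
Token 1: literal('I'). Output: "I"
Token 2: literal('J'). Output: "IJ"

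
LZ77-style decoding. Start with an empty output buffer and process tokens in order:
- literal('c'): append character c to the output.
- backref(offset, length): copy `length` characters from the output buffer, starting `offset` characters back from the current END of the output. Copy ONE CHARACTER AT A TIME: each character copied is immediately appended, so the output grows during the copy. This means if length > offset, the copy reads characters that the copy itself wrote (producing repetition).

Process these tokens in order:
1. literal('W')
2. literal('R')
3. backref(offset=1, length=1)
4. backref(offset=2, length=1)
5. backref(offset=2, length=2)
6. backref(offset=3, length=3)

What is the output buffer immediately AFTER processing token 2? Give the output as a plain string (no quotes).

Answer: WR

Derivation:
Token 1: literal('W'). Output: "W"
Token 2: literal('R'). Output: "WR"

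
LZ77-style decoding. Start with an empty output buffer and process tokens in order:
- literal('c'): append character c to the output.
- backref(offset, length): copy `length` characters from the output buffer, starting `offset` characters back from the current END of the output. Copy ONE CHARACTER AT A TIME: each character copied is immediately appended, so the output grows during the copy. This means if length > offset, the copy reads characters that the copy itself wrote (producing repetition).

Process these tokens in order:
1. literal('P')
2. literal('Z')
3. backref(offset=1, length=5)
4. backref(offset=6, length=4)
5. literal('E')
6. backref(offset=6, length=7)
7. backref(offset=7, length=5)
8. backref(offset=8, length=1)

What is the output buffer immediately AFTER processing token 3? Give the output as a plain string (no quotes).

Answer: PZZZZZZ

Derivation:
Token 1: literal('P'). Output: "P"
Token 2: literal('Z'). Output: "PZ"
Token 3: backref(off=1, len=5) (overlapping!). Copied 'ZZZZZ' from pos 1. Output: "PZZZZZZ"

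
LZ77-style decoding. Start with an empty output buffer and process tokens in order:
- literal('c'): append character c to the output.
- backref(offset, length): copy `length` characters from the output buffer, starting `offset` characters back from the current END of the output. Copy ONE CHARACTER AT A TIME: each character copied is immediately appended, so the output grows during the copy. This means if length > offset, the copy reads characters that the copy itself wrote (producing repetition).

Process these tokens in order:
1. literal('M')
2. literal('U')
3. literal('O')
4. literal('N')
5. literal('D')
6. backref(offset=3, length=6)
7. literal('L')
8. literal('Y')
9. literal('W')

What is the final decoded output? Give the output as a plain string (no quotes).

Token 1: literal('M'). Output: "M"
Token 2: literal('U'). Output: "MU"
Token 3: literal('O'). Output: "MUO"
Token 4: literal('N'). Output: "MUON"
Token 5: literal('D'). Output: "MUOND"
Token 6: backref(off=3, len=6) (overlapping!). Copied 'ONDOND' from pos 2. Output: "MUONDONDOND"
Token 7: literal('L'). Output: "MUONDONDONDL"
Token 8: literal('Y'). Output: "MUONDONDONDLY"
Token 9: literal('W'). Output: "MUONDONDONDLYW"

Answer: MUONDONDONDLYW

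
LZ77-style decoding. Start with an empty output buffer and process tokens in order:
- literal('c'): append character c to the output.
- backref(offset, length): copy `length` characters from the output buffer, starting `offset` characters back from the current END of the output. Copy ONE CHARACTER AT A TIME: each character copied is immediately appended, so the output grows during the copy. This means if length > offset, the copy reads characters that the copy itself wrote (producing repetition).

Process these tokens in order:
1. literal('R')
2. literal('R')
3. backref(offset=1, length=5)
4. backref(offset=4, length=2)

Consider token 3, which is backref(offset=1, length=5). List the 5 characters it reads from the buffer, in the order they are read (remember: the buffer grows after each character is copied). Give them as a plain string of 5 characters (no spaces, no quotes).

Answer: RRRRR

Derivation:
Token 1: literal('R'). Output: "R"
Token 2: literal('R'). Output: "RR"
Token 3: backref(off=1, len=5). Buffer before: "RR" (len 2)
  byte 1: read out[1]='R', append. Buffer now: "RRR"
  byte 2: read out[2]='R', append. Buffer now: "RRRR"
  byte 3: read out[3]='R', append. Buffer now: "RRRRR"
  byte 4: read out[4]='R', append. Buffer now: "RRRRRR"
  byte 5: read out[5]='R', append. Buffer now: "RRRRRRR"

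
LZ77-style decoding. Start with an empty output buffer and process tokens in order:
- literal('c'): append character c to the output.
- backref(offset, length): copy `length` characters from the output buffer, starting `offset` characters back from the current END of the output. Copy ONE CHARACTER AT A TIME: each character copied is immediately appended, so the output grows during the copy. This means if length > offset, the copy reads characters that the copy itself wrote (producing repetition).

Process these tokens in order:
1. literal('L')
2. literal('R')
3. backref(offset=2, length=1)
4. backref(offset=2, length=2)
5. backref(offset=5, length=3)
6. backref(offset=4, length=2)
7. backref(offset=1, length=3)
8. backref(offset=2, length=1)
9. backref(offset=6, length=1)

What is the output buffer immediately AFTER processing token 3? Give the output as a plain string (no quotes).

Answer: LRL

Derivation:
Token 1: literal('L'). Output: "L"
Token 2: literal('R'). Output: "LR"
Token 3: backref(off=2, len=1). Copied 'L' from pos 0. Output: "LRL"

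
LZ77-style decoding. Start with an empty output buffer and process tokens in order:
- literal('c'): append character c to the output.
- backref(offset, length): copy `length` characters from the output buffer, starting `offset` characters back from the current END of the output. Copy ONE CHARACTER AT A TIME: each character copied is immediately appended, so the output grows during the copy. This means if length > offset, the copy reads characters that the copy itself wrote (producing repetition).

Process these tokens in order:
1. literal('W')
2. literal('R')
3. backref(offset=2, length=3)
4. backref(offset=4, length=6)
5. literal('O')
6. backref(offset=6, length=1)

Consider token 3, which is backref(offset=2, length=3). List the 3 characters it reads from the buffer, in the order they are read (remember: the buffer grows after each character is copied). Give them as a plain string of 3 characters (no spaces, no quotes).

Answer: WRW

Derivation:
Token 1: literal('W'). Output: "W"
Token 2: literal('R'). Output: "WR"
Token 3: backref(off=2, len=3). Buffer before: "WR" (len 2)
  byte 1: read out[0]='W', append. Buffer now: "WRW"
  byte 2: read out[1]='R', append. Buffer now: "WRWR"
  byte 3: read out[2]='W', append. Buffer now: "WRWRW"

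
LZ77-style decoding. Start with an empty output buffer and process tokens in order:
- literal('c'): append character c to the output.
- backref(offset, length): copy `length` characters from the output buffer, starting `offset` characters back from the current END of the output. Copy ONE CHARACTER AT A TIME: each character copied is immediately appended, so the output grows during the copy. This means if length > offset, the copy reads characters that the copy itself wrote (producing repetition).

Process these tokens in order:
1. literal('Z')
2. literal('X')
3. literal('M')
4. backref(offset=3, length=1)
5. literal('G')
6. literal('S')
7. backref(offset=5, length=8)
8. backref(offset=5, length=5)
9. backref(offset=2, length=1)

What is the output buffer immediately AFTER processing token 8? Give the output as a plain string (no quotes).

Answer: ZXMZGSXMZGSXMZGSXMZ

Derivation:
Token 1: literal('Z'). Output: "Z"
Token 2: literal('X'). Output: "ZX"
Token 3: literal('M'). Output: "ZXM"
Token 4: backref(off=3, len=1). Copied 'Z' from pos 0. Output: "ZXMZ"
Token 5: literal('G'). Output: "ZXMZG"
Token 6: literal('S'). Output: "ZXMZGS"
Token 7: backref(off=5, len=8) (overlapping!). Copied 'XMZGSXMZ' from pos 1. Output: "ZXMZGSXMZGSXMZ"
Token 8: backref(off=5, len=5). Copied 'GSXMZ' from pos 9. Output: "ZXMZGSXMZGSXMZGSXMZ"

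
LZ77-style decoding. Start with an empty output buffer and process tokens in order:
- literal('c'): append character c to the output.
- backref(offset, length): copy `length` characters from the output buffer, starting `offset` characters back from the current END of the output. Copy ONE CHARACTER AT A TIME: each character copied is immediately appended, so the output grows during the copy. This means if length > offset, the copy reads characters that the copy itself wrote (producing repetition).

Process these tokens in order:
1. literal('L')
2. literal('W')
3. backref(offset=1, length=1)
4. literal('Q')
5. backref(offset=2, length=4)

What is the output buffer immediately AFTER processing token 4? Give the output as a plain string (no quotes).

Token 1: literal('L'). Output: "L"
Token 2: literal('W'). Output: "LW"
Token 3: backref(off=1, len=1). Copied 'W' from pos 1. Output: "LWW"
Token 4: literal('Q'). Output: "LWWQ"

Answer: LWWQ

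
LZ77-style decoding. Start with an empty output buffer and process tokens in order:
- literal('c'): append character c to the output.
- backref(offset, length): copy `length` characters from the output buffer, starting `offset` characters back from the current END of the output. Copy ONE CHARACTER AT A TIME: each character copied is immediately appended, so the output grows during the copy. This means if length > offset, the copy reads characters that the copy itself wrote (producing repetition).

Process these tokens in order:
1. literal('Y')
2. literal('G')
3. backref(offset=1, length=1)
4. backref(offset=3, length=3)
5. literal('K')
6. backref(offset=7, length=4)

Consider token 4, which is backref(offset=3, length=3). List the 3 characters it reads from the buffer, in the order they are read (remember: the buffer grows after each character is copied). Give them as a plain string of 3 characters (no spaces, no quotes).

Token 1: literal('Y'). Output: "Y"
Token 2: literal('G'). Output: "YG"
Token 3: backref(off=1, len=1). Copied 'G' from pos 1. Output: "YGG"
Token 4: backref(off=3, len=3). Buffer before: "YGG" (len 3)
  byte 1: read out[0]='Y', append. Buffer now: "YGGY"
  byte 2: read out[1]='G', append. Buffer now: "YGGYG"
  byte 3: read out[2]='G', append. Buffer now: "YGGYGG"

Answer: YGG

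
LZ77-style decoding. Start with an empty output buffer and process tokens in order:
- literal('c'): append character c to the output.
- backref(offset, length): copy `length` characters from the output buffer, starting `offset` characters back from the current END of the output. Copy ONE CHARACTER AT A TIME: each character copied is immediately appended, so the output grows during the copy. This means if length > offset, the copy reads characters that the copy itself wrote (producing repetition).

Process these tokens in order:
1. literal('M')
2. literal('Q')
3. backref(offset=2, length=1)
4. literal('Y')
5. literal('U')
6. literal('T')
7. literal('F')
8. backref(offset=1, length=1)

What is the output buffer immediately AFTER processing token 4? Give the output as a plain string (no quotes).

Answer: MQMY

Derivation:
Token 1: literal('M'). Output: "M"
Token 2: literal('Q'). Output: "MQ"
Token 3: backref(off=2, len=1). Copied 'M' from pos 0. Output: "MQM"
Token 4: literal('Y'). Output: "MQMY"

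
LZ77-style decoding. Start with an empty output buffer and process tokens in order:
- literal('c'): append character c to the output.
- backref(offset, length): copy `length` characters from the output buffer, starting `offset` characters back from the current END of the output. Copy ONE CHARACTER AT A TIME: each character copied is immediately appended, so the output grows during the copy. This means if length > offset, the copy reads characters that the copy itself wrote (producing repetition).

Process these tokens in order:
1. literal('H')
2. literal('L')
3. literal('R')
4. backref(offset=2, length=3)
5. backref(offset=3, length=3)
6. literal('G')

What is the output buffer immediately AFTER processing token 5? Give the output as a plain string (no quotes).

Answer: HLRLRLLRL

Derivation:
Token 1: literal('H'). Output: "H"
Token 2: literal('L'). Output: "HL"
Token 3: literal('R'). Output: "HLR"
Token 4: backref(off=2, len=3) (overlapping!). Copied 'LRL' from pos 1. Output: "HLRLRL"
Token 5: backref(off=3, len=3). Copied 'LRL' from pos 3. Output: "HLRLRLLRL"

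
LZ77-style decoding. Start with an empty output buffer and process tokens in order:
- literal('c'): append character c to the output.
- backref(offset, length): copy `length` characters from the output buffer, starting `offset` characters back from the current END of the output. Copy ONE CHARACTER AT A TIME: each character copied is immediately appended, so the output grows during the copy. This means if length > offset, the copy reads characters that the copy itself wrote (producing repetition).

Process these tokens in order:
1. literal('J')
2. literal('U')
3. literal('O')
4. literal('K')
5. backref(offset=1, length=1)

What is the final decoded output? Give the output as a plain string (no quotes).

Answer: JUOKK

Derivation:
Token 1: literal('J'). Output: "J"
Token 2: literal('U'). Output: "JU"
Token 3: literal('O'). Output: "JUO"
Token 4: literal('K'). Output: "JUOK"
Token 5: backref(off=1, len=1). Copied 'K' from pos 3. Output: "JUOKK"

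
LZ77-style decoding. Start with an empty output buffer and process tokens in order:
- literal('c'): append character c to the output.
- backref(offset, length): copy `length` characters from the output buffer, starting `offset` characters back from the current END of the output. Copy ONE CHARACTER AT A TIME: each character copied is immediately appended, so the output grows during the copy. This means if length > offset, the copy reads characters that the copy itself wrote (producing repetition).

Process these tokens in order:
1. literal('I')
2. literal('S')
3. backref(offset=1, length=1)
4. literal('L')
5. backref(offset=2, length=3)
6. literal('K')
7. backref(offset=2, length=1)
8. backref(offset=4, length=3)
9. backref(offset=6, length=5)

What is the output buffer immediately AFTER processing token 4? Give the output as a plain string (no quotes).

Token 1: literal('I'). Output: "I"
Token 2: literal('S'). Output: "IS"
Token 3: backref(off=1, len=1). Copied 'S' from pos 1. Output: "ISS"
Token 4: literal('L'). Output: "ISSL"

Answer: ISSL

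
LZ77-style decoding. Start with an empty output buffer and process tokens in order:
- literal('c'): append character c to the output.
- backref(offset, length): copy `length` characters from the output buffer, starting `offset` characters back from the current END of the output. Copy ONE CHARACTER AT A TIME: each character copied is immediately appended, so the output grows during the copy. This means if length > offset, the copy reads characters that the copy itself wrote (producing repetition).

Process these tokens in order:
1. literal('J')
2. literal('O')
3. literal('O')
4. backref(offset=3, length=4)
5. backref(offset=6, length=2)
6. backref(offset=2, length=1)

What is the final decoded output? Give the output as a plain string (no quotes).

Answer: JOOJOOJOOO

Derivation:
Token 1: literal('J'). Output: "J"
Token 2: literal('O'). Output: "JO"
Token 3: literal('O'). Output: "JOO"
Token 4: backref(off=3, len=4) (overlapping!). Copied 'JOOJ' from pos 0. Output: "JOOJOOJ"
Token 5: backref(off=6, len=2). Copied 'OO' from pos 1. Output: "JOOJOOJOO"
Token 6: backref(off=2, len=1). Copied 'O' from pos 7. Output: "JOOJOOJOOO"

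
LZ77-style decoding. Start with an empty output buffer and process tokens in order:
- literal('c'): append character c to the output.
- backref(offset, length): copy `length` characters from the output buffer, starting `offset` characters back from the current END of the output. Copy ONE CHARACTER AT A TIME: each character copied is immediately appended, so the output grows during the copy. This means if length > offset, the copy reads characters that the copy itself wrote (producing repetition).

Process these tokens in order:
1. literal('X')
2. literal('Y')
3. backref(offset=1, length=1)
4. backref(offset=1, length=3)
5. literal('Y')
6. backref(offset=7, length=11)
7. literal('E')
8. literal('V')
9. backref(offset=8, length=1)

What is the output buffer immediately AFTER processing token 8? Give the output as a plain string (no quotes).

Answer: XYYYYYYXYYYYYYXYYYEV

Derivation:
Token 1: literal('X'). Output: "X"
Token 2: literal('Y'). Output: "XY"
Token 3: backref(off=1, len=1). Copied 'Y' from pos 1. Output: "XYY"
Token 4: backref(off=1, len=3) (overlapping!). Copied 'YYY' from pos 2. Output: "XYYYYY"
Token 5: literal('Y'). Output: "XYYYYYY"
Token 6: backref(off=7, len=11) (overlapping!). Copied 'XYYYYYYXYYY' from pos 0. Output: "XYYYYYYXYYYYYYXYYY"
Token 7: literal('E'). Output: "XYYYYYYXYYYYYYXYYYE"
Token 8: literal('V'). Output: "XYYYYYYXYYYYYYXYYYEV"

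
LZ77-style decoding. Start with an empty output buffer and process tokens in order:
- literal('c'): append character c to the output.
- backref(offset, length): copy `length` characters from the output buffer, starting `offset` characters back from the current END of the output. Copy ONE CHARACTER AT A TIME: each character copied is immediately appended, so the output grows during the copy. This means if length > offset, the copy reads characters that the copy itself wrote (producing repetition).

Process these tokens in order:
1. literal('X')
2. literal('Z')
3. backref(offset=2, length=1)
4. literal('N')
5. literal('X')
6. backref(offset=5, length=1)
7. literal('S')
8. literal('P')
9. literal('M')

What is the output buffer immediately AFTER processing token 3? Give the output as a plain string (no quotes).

Answer: XZX

Derivation:
Token 1: literal('X'). Output: "X"
Token 2: literal('Z'). Output: "XZ"
Token 3: backref(off=2, len=1). Copied 'X' from pos 0. Output: "XZX"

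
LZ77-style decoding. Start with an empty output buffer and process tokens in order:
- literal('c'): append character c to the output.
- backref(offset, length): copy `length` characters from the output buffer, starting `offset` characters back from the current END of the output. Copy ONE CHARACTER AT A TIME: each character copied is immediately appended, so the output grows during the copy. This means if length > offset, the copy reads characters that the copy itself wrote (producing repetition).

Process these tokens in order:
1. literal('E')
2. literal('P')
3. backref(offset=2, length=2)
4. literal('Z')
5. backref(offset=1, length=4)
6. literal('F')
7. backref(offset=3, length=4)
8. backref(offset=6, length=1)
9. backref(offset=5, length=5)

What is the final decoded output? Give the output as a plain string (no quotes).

Token 1: literal('E'). Output: "E"
Token 2: literal('P'). Output: "EP"
Token 3: backref(off=2, len=2). Copied 'EP' from pos 0. Output: "EPEP"
Token 4: literal('Z'). Output: "EPEPZ"
Token 5: backref(off=1, len=4) (overlapping!). Copied 'ZZZZ' from pos 4. Output: "EPEPZZZZZ"
Token 6: literal('F'). Output: "EPEPZZZZZF"
Token 7: backref(off=3, len=4) (overlapping!). Copied 'ZZFZ' from pos 7. Output: "EPEPZZZZZFZZFZ"
Token 8: backref(off=6, len=1). Copied 'Z' from pos 8. Output: "EPEPZZZZZFZZFZZ"
Token 9: backref(off=5, len=5). Copied 'ZZFZZ' from pos 10. Output: "EPEPZZZZZFZZFZZZZFZZ"

Answer: EPEPZZZZZFZZFZZZZFZZ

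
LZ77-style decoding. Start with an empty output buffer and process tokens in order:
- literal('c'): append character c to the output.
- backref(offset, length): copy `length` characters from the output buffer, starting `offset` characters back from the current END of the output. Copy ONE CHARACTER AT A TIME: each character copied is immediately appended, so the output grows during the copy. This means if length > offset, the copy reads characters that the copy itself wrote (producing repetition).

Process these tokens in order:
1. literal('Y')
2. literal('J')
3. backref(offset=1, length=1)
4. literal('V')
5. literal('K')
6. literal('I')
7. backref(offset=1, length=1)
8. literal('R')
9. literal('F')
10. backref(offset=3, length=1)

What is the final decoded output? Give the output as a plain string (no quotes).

Token 1: literal('Y'). Output: "Y"
Token 2: literal('J'). Output: "YJ"
Token 3: backref(off=1, len=1). Copied 'J' from pos 1. Output: "YJJ"
Token 4: literal('V'). Output: "YJJV"
Token 5: literal('K'). Output: "YJJVK"
Token 6: literal('I'). Output: "YJJVKI"
Token 7: backref(off=1, len=1). Copied 'I' from pos 5. Output: "YJJVKII"
Token 8: literal('R'). Output: "YJJVKIIR"
Token 9: literal('F'). Output: "YJJVKIIRF"
Token 10: backref(off=3, len=1). Copied 'I' from pos 6. Output: "YJJVKIIRFI"

Answer: YJJVKIIRFI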